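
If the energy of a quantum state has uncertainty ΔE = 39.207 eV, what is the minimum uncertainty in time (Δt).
8.394 as

Using the energy-time uncertainty principle:
ΔEΔt ≥ ℏ/2

The minimum uncertainty in time is:
Δt_min = ℏ/(2ΔE)
Δt_min = (1.055e-34 J·s) / (2 × 6.282e-18 J)
Δt_min = 8.394e-18 s = 8.394 as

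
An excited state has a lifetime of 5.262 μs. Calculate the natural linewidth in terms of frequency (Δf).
15.123 kHz

Using the energy-time uncertainty principle and E = hf:
ΔEΔt ≥ ℏ/2
hΔf·Δt ≥ ℏ/2

The minimum frequency uncertainty is:
Δf = ℏ/(2hτ) = 1/(4πτ)
Δf = 1/(4π × 5.262e-06 s)
Δf = 1.512e+04 Hz = 15.123 kHz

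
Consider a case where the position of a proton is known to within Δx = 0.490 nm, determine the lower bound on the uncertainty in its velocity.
64.336 m/s

Using the Heisenberg uncertainty principle and Δp = mΔv:
ΔxΔp ≥ ℏ/2
Δx(mΔv) ≥ ℏ/2

The minimum uncertainty in velocity is:
Δv_min = ℏ/(2mΔx)
Δv_min = (1.055e-34 J·s) / (2 × 1.673e-27 kg × 4.900e-10 m)
Δv_min = 6.434e+01 m/s = 64.336 m/s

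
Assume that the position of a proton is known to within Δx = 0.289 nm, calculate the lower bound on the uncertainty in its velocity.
109.081 m/s

Using the Heisenberg uncertainty principle and Δp = mΔv:
ΔxΔp ≥ ℏ/2
Δx(mΔv) ≥ ℏ/2

The minimum uncertainty in velocity is:
Δv_min = ℏ/(2mΔx)
Δv_min = (1.055e-34 J·s) / (2 × 1.673e-27 kg × 2.890e-10 m)
Δv_min = 1.091e+02 m/s = 109.081 m/s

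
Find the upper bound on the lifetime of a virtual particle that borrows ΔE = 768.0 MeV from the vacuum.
4.285 × 10^-25 s

Using the energy-time uncertainty principle:
ΔEΔt ≥ ℏ/2

For a virtual particle borrowing energy ΔE, the maximum lifetime is:
Δt_max = ℏ/(2ΔE)

Converting energy:
ΔE = 768.0 MeV = 1.230e-10 J

Δt_max = (1.055e-34 J·s) / (2 × 1.230e-10 J)
Δt_max = 4.285e-25 s = 4.285 × 10^-25 s

Virtual particles with higher borrowed energy exist for shorter times.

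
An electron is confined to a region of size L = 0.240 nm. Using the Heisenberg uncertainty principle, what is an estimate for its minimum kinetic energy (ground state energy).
165.364 meV

Using the uncertainty principle to estimate ground state energy:

1. The position uncertainty is approximately the confinement size:
   Δx ≈ L = 2.400e-10 m

2. From ΔxΔp ≥ ℏ/2, the minimum momentum uncertainty is:
   Δp ≈ ℏ/(2L) = 2.197e-25 kg·m/s

3. The kinetic energy is approximately:
   KE ≈ (Δp)²/(2m) = (2.197e-25)²/(2 × 9.109e-31 kg)
   KE ≈ 2.649e-20 J = 165.364 meV

This is an order-of-magnitude estimate of the ground state energy.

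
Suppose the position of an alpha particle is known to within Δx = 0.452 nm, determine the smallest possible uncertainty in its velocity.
17.556 m/s

Using the Heisenberg uncertainty principle and Δp = mΔv:
ΔxΔp ≥ ℏ/2
Δx(mΔv) ≥ ℏ/2

The minimum uncertainty in velocity is:
Δv_min = ℏ/(2mΔx)
Δv_min = (1.055e-34 J·s) / (2 × 6.645e-27 kg × 4.520e-10 m)
Δv_min = 1.756e+01 m/s = 17.556 m/s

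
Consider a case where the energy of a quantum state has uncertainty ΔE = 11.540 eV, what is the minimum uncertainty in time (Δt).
28.519 as

Using the energy-time uncertainty principle:
ΔEΔt ≥ ℏ/2

The minimum uncertainty in time is:
Δt_min = ℏ/(2ΔE)
Δt_min = (1.055e-34 J·s) / (2 × 1.849e-18 J)
Δt_min = 2.852e-17 s = 28.519 as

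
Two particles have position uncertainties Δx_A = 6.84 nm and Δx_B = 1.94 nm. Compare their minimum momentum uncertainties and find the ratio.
Particle B has the larger minimum momentum uncertainty, by a factor of 3.53.

For each particle, the minimum momentum uncertainty is Δp_min = ℏ/(2Δx):

Particle A: Δp_A = ℏ/(2×6.840e-09 m) = 7.709e-27 kg·m/s
Particle B: Δp_B = ℏ/(2×1.940e-09 m) = 2.718e-26 kg·m/s

Ratio: Δp_B/Δp_A = 3.53

Since Δp_min ∝ 1/Δx, the particle with smaller position uncertainty (B) has larger momentum uncertainty.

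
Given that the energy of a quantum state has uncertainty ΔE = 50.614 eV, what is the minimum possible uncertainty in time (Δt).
6.502 as

Using the energy-time uncertainty principle:
ΔEΔt ≥ ℏ/2

The minimum uncertainty in time is:
Δt_min = ℏ/(2ΔE)
Δt_min = (1.055e-34 J·s) / (2 × 8.109e-18 J)
Δt_min = 6.502e-18 s = 6.502 as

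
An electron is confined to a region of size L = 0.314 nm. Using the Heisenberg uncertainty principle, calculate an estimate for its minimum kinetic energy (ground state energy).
96.606 meV

Using the uncertainty principle to estimate ground state energy:

1. The position uncertainty is approximately the confinement size:
   Δx ≈ L = 3.140e-10 m

2. From ΔxΔp ≥ ℏ/2, the minimum momentum uncertainty is:
   Δp ≈ ℏ/(2L) = 1.679e-25 kg·m/s

3. The kinetic energy is approximately:
   KE ≈ (Δp)²/(2m) = (1.679e-25)²/(2 × 9.109e-31 kg)
   KE ≈ 1.548e-20 J = 96.606 meV

This is an order-of-magnitude estimate of the ground state energy.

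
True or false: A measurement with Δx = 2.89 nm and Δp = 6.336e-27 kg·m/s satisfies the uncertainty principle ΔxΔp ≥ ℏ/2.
No, it violates the uncertainty principle (impossible measurement).

Calculate the product ΔxΔp:
ΔxΔp = (2.890e-09 m) × (6.336e-27 kg·m/s)
ΔxΔp = 1.831e-35 J·s

Compare to the minimum allowed value ℏ/2:
ℏ/2 = 5.273e-35 J·s

Since ΔxΔp = 1.831e-35 J·s < 5.273e-35 J·s = ℏ/2,
the measurement violates the uncertainty principle.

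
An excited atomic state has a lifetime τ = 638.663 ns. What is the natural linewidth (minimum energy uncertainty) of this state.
515.305 peV

Using the energy-time uncertainty principle:
ΔEΔt ≥ ℏ/2

The lifetime τ represents the time uncertainty Δt.
The natural linewidth (minimum energy uncertainty) is:

ΔE = ℏ/(2τ)
ΔE = (1.055e-34 J·s) / (2 × 6.387e-07 s)
ΔE = 8.256e-29 J = 515.305 peV

This natural linewidth limits the precision of spectroscopic measurements.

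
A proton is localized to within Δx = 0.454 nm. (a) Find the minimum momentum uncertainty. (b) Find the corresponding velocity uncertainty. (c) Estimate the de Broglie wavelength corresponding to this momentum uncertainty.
(a) Δp_min = 1.161 × 10^-25 kg·m/s
(b) Δv_min = 69.437 m/s
(c) λ_dB = 5.705 nm

Step-by-step:

(a) From the uncertainty principle:
Δp_min = ℏ/(2Δx) = (1.055e-34 J·s)/(2 × 4.540e-10 m) = 1.161e-25 kg·m/s

(b) The velocity uncertainty:
Δv = Δp/m = (1.161e-25 kg·m/s)/(1.673e-27 kg) = 6.944e+01 m/s = 69.437 m/s

(c) The de Broglie wavelength for this momentum:
λ = h/p = (6.626e-34 J·s)/(1.161e-25 kg·m/s) = 5.705e-09 m = 5.705 nm

Note: The de Broglie wavelength is comparable to the localization size, as expected from wave-particle duality.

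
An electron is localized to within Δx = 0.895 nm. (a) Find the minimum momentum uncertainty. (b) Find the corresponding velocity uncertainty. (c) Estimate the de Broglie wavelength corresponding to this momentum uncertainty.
(a) Δp_min = 5.891 × 10^-26 kg·m/s
(b) Δv_min = 64.675 km/s
(c) λ_dB = 11.247 nm

Step-by-step:

(a) From the uncertainty principle:
Δp_min = ℏ/(2Δx) = (1.055e-34 J·s)/(2 × 8.950e-10 m) = 5.891e-26 kg·m/s

(b) The velocity uncertainty:
Δv = Δp/m = (5.891e-26 kg·m/s)/(9.109e-31 kg) = 6.467e+04 m/s = 64.675 km/s

(c) The de Broglie wavelength for this momentum:
λ = h/p = (6.626e-34 J·s)/(5.891e-26 kg·m/s) = 1.125e-08 m = 11.247 nm

Note: The de Broglie wavelength is comparable to the localization size, as expected from wave-particle duality.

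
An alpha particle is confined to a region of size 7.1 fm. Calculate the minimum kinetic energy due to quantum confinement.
25.904 keV

Using the uncertainty principle:

1. Position uncertainty: Δx ≈ 7.100e-15 m
2. Minimum momentum uncertainty: Δp = ℏ/(2Δx) = 7.427e-21 kg·m/s
3. Minimum kinetic energy:
   KE = (Δp)²/(2m) = (7.427e-21)²/(2 × 6.645e-27 kg)
   KE = 4.150e-15 J = 25.904 keV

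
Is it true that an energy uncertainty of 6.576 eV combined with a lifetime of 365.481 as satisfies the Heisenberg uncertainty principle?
Yes, it satisfies the uncertainty relation.

Calculate the product ΔEΔt:
ΔE = 6.576 eV = 1.054e-18 J
ΔEΔt = (1.054e-18 J) × (3.655e-16 s)
ΔEΔt = 3.851e-34 J·s

Compare to the minimum allowed value ℏ/2:
ℏ/2 = 5.273e-35 J·s

Since ΔEΔt = 3.851e-34 J·s ≥ 5.273e-35 J·s = ℏ/2,
this satisfies the uncertainty relation.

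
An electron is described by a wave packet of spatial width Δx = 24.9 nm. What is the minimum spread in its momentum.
2.118 × 10^-27 kg·m/s

For a wave packet, the spatial width Δx and momentum spread Δp are related by the uncertainty principle:
ΔxΔp ≥ ℏ/2

The minimum momentum spread is:
Δp_min = ℏ/(2Δx)
Δp_min = (1.055e-34 J·s) / (2 × 2.490e-08 m)
Δp_min = 2.118e-27 kg·m/s

A wave packet cannot have both a well-defined position and well-defined momentum.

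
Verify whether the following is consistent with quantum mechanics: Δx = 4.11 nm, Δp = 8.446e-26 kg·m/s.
Yes, it satisfies the uncertainty principle.

Calculate the product ΔxΔp:
ΔxΔp = (4.110e-09 m) × (8.446e-26 kg·m/s)
ΔxΔp = 3.471e-34 J·s

Compare to the minimum allowed value ℏ/2:
ℏ/2 = 5.273e-35 J·s

Since ΔxΔp = 3.471e-34 J·s ≥ 5.273e-35 J·s = ℏ/2,
the measurement satisfies the uncertainty principle.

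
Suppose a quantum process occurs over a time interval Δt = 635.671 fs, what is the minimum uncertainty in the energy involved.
517.730 μeV

Using the energy-time uncertainty principle:
ΔEΔt ≥ ℏ/2

The minimum uncertainty in energy is:
ΔE_min = ℏ/(2Δt)
ΔE_min = (1.055e-34 J·s) / (2 × 6.357e-13 s)
ΔE_min = 8.295e-23 J = 517.730 μeV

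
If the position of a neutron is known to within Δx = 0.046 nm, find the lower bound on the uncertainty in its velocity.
684.372 m/s

Using the Heisenberg uncertainty principle and Δp = mΔv:
ΔxΔp ≥ ℏ/2
Δx(mΔv) ≥ ℏ/2

The minimum uncertainty in velocity is:
Δv_min = ℏ/(2mΔx)
Δv_min = (1.055e-34 J·s) / (2 × 1.675e-27 kg × 4.600e-11 m)
Δv_min = 6.844e+02 m/s = 684.372 m/s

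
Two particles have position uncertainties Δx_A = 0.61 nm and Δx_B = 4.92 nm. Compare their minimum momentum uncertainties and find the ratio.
Particle A has the larger minimum momentum uncertainty, by a factor of 8.07.

For each particle, the minimum momentum uncertainty is Δp_min = ℏ/(2Δx):

Particle A: Δp_A = ℏ/(2×6.100e-10 m) = 8.644e-26 kg·m/s
Particle B: Δp_B = ℏ/(2×4.920e-09 m) = 1.072e-26 kg·m/s

Ratio: Δp_A/Δp_B = 8.07

Since Δp_min ∝ 1/Δx, the particle with smaller position uncertainty (A) has larger momentum uncertainty.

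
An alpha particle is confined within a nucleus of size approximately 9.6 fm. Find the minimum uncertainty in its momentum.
5.493 × 10^-21 kg·m/s

Using the Heisenberg uncertainty principle:
ΔxΔp ≥ ℏ/2

With Δx ≈ L = 9.600e-15 m (the confinement size):
Δp_min = ℏ/(2Δx)
Δp_min = (1.055e-34 J·s) / (2 × 9.600e-15 m)
Δp_min = 5.493e-21 kg·m/s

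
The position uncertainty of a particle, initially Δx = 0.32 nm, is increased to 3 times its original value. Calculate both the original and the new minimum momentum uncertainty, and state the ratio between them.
Original Δp_min = 1.648 × 10^-25 kg·m/s; new Δp'_min = 5.493 × 10^-26 kg·m/s; ratio Δp'_min/Δp_min = 1/3.

From the uncertainty principle ΔxΔp ≥ ℏ/2, the minimum momentum uncertainty is Δp_min = ℏ/(2Δx).

Original (Δx = 0.32 nm = 3.200e-10 m):
Δp_min = (1.055e-34 J·s)/(2 × 3.200e-10 m) = 1.648e-25 kg·m/s

When Δx → 3Δx:
Δp'_min = ℏ/(2 × 3Δx) = (1/3) × ℏ/(2Δx) = (1/3) × Δp_min
Δp'_min = 1/3 × 1.648e-25 kg·m/s = 5.493e-26 kg·m/s

Since Δp_min ∝ 1/Δx, when Δx is increased to 3 times its original value, Δp_min decreases to 1/3 of its original value.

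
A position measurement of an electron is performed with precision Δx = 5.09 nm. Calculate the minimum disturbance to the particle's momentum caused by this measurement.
1.036 × 10^-26 kg·m/s

The uncertainty principle implies that measuring position disturbs momentum:
ΔxΔp ≥ ℏ/2

When we measure position with precision Δx, we necessarily introduce a momentum uncertainty:
Δp ≥ ℏ/(2Δx)
Δp_min = (1.055e-34 J·s) / (2 × 5.090e-09 m)
Δp_min = 1.036e-26 kg·m/s

The more precisely we measure position, the greater the momentum disturbance.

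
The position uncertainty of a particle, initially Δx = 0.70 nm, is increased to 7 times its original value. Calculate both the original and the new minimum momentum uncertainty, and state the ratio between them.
Original Δp_min = 7.533 × 10^-26 kg·m/s; new Δp'_min = 1.076 × 10^-26 kg·m/s; ratio Δp'_min/Δp_min = 1/7.

From the uncertainty principle ΔxΔp ≥ ℏ/2, the minimum momentum uncertainty is Δp_min = ℏ/(2Δx).

Original (Δx = 0.70 nm = 7.000e-10 m):
Δp_min = (1.055e-34 J·s)/(2 × 7.000e-10 m) = 7.533e-26 kg·m/s

When Δx → 7Δx:
Δp'_min = ℏ/(2 × 7Δx) = (1/7) × ℏ/(2Δx) = (1/7) × Δp_min
Δp'_min = 1/7 × 7.533e-26 kg·m/s = 1.076e-26 kg·m/s

Since Δp_min ∝ 1/Δx, when Δx is increased to 7 times its original value, Δp_min decreases to 1/7 of its original value.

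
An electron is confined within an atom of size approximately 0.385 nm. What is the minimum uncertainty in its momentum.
1.370 × 10^-25 kg·m/s

Using the Heisenberg uncertainty principle:
ΔxΔp ≥ ℏ/2

With Δx ≈ L = 3.850e-10 m (the confinement size):
Δp_min = ℏ/(2Δx)
Δp_min = (1.055e-34 J·s) / (2 × 3.850e-10 m)
Δp_min = 1.370e-25 kg·m/s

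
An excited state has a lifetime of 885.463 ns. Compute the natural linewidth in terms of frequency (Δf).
89.871 kHz

Using the energy-time uncertainty principle and E = hf:
ΔEΔt ≥ ℏ/2
hΔf·Δt ≥ ℏ/2

The minimum frequency uncertainty is:
Δf = ℏ/(2hτ) = 1/(4πτ)
Δf = 1/(4π × 8.855e-07 s)
Δf = 8.987e+04 Hz = 89.871 kHz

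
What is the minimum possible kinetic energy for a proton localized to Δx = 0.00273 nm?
696.031 meV

Localizing a particle requires giving it sufficient momentum uncertainty:

1. From uncertainty principle: Δp ≥ ℏ/(2Δx)
   Δp_min = (1.055e-34 J·s) / (2 × 2.730e-12 m)
   Δp_min = 1.931e-23 kg·m/s

2. This momentum uncertainty corresponds to kinetic energy:
   KE ≈ (Δp)²/(2m) = (1.931e-23)²/(2 × 1.673e-27 kg)
   KE = 1.115e-19 J = 696.031 meV

Tighter localization requires more energy.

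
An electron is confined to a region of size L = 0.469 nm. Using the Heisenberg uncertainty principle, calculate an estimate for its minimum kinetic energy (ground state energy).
43.303 meV

Using the uncertainty principle to estimate ground state energy:

1. The position uncertainty is approximately the confinement size:
   Δx ≈ L = 4.690e-10 m

2. From ΔxΔp ≥ ℏ/2, the minimum momentum uncertainty is:
   Δp ≈ ℏ/(2L) = 1.124e-25 kg·m/s

3. The kinetic energy is approximately:
   KE ≈ (Δp)²/(2m) = (1.124e-25)²/(2 × 9.109e-31 kg)
   KE ≈ 6.938e-21 J = 43.303 meV

This is an order-of-magnitude estimate of the ground state energy.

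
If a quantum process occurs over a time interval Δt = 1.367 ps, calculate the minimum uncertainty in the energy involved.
240.751 μeV

Using the energy-time uncertainty principle:
ΔEΔt ≥ ℏ/2

The minimum uncertainty in energy is:
ΔE_min = ℏ/(2Δt)
ΔE_min = (1.055e-34 J·s) / (2 × 1.367e-12 s)
ΔE_min = 3.857e-23 J = 240.751 μeV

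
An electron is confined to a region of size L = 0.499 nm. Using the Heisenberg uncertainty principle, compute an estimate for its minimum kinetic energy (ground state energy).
38.253 meV

Using the uncertainty principle to estimate ground state energy:

1. The position uncertainty is approximately the confinement size:
   Δx ≈ L = 4.990e-10 m

2. From ΔxΔp ≥ ℏ/2, the minimum momentum uncertainty is:
   Δp ≈ ℏ/(2L) = 1.057e-25 kg·m/s

3. The kinetic energy is approximately:
   KE ≈ (Δp)²/(2m) = (1.057e-25)²/(2 × 9.109e-31 kg)
   KE ≈ 6.129e-21 J = 38.253 meV

This is an order-of-magnitude estimate of the ground state energy.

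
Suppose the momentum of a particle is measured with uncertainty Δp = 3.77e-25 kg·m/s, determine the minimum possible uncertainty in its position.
139.864 pm

Using the Heisenberg uncertainty principle:
ΔxΔp ≥ ℏ/2

The minimum uncertainty in position is:
Δx_min = ℏ/(2Δp)
Δx_min = (1.055e-34 J·s) / (2 × 3.770e-25 kg·m/s)
Δx_min = 1.399e-10 m = 139.864 pm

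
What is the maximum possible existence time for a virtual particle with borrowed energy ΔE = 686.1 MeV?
4.797 × 10^-25 s

Using the energy-time uncertainty principle:
ΔEΔt ≥ ℏ/2

For a virtual particle borrowing energy ΔE, the maximum lifetime is:
Δt_max = ℏ/(2ΔE)

Converting energy:
ΔE = 686.1 MeV = 1.099e-10 J

Δt_max = (1.055e-34 J·s) / (2 × 1.099e-10 J)
Δt_max = 4.797e-25 s = 4.797 × 10^-25 s

Virtual particles with higher borrowed energy exist for shorter times.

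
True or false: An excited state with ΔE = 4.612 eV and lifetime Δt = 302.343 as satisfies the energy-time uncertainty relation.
Yes, it satisfies the uncertainty relation.

Calculate the product ΔEΔt:
ΔE = 4.612 eV = 7.389e-19 J
ΔEΔt = (7.389e-19 J) × (3.023e-16 s)
ΔEΔt = 2.234e-34 J·s

Compare to the minimum allowed value ℏ/2:
ℏ/2 = 5.273e-35 J·s

Since ΔEΔt = 2.234e-34 J·s ≥ 5.273e-35 J·s = ℏ/2,
this satisfies the uncertainty relation.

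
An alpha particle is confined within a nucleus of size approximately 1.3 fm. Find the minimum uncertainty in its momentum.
4.056 × 10^-20 kg·m/s

Using the Heisenberg uncertainty principle:
ΔxΔp ≥ ℏ/2

With Δx ≈ L = 1.300e-15 m (the confinement size):
Δp_min = ℏ/(2Δx)
Δp_min = (1.055e-34 J·s) / (2 × 1.300e-15 m)
Δp_min = 4.056e-20 kg·m/s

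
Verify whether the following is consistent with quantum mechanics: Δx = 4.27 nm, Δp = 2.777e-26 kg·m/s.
Yes, it satisfies the uncertainty principle.

Calculate the product ΔxΔp:
ΔxΔp = (4.270e-09 m) × (2.777e-26 kg·m/s)
ΔxΔp = 1.186e-34 J·s

Compare to the minimum allowed value ℏ/2:
ℏ/2 = 5.273e-35 J·s

Since ΔxΔp = 1.186e-34 J·s ≥ 5.273e-35 J·s = ℏ/2,
the measurement satisfies the uncertainty principle.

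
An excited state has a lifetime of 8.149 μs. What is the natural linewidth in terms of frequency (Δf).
9.765 kHz

Using the energy-time uncertainty principle and E = hf:
ΔEΔt ≥ ℏ/2
hΔf·Δt ≥ ℏ/2

The minimum frequency uncertainty is:
Δf = ℏ/(2hτ) = 1/(4πτ)
Δf = 1/(4π × 8.149e-06 s)
Δf = 9.765e+03 Hz = 9.765 kHz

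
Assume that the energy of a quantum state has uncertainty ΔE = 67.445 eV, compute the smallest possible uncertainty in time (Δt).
4.880 as

Using the energy-time uncertainty principle:
ΔEΔt ≥ ℏ/2

The minimum uncertainty in time is:
Δt_min = ℏ/(2ΔE)
Δt_min = (1.055e-34 J·s) / (2 × 1.081e-17 J)
Δt_min = 4.880e-18 s = 4.880 as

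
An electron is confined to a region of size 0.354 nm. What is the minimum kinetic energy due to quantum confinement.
76.007 meV

Using the uncertainty principle:

1. Position uncertainty: Δx ≈ 3.540e-10 m
2. Minimum momentum uncertainty: Δp = ℏ/(2Δx) = 1.490e-25 kg·m/s
3. Minimum kinetic energy:
   KE = (Δp)²/(2m) = (1.490e-25)²/(2 × 9.109e-31 kg)
   KE = 1.218e-20 J = 76.007 meV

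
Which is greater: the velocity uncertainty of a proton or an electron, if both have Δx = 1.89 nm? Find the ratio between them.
The electron has the larger minimum velocity uncertainty, by a ratio of 1836.2.

For both particles, Δp_min = ℏ/(2Δx) = 2.790e-26 kg·m/s (same for both).

The velocity uncertainty is Δv = Δp/m:
- proton: Δv = 2.790e-26 / 1.673e-27 = 1.668e+01 m/s = 16.680 m/s
- electron: Δv = 2.790e-26 / 9.109e-31 = 3.063e+04 m/s = 30.626 km/s

Ratio: 3.063e+04 / 1.668e+01 = 1836.2

The lighter particle has larger velocity uncertainty because Δv ∝ 1/m.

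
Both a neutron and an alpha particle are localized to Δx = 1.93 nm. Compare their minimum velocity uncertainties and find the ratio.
The neutron has the larger minimum velocity uncertainty, by a ratio of 4.0.

For both particles, Δp_min = ℏ/(2Δx) = 2.732e-26 kg·m/s (same for both).

The velocity uncertainty is Δv = Δp/m:
- neutron: Δv = 2.732e-26 / 1.675e-27 = 1.631e+01 m/s = 16.311 m/s
- alpha particle: Δv = 2.732e-26 / 6.645e-27 = 4.112e+00 m/s = 4.112 m/s

Ratio: 1.631e+01 / 4.112e+00 = 4.0

The lighter particle has larger velocity uncertainty because Δv ∝ 1/m.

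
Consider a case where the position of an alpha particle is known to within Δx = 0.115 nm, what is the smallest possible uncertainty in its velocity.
69.004 m/s

Using the Heisenberg uncertainty principle and Δp = mΔv:
ΔxΔp ≥ ℏ/2
Δx(mΔv) ≥ ℏ/2

The minimum uncertainty in velocity is:
Δv_min = ℏ/(2mΔx)
Δv_min = (1.055e-34 J·s) / (2 × 6.645e-27 kg × 1.150e-10 m)
Δv_min = 6.900e+01 m/s = 69.004 m/s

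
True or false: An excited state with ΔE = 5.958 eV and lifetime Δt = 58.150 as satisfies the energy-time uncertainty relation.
Yes, it satisfies the uncertainty relation.

Calculate the product ΔEΔt:
ΔE = 5.958 eV = 9.546e-19 J
ΔEΔt = (9.546e-19 J) × (5.815e-17 s)
ΔEΔt = 5.551e-35 J·s

Compare to the minimum allowed value ℏ/2:
ℏ/2 = 5.273e-35 J·s

Since ΔEΔt = 5.551e-35 J·s ≥ 5.273e-35 J·s = ℏ/2,
this satisfies the uncertainty relation.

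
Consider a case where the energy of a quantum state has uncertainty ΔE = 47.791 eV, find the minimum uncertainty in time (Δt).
6.886 as

Using the energy-time uncertainty principle:
ΔEΔt ≥ ℏ/2

The minimum uncertainty in time is:
Δt_min = ℏ/(2ΔE)
Δt_min = (1.055e-34 J·s) / (2 × 7.657e-18 J)
Δt_min = 6.886e-18 s = 6.886 as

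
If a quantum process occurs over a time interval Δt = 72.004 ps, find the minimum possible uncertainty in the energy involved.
4.571 μeV

Using the energy-time uncertainty principle:
ΔEΔt ≥ ℏ/2

The minimum uncertainty in energy is:
ΔE_min = ℏ/(2Δt)
ΔE_min = (1.055e-34 J·s) / (2 × 7.200e-11 s)
ΔE_min = 7.323e-25 J = 4.571 μeV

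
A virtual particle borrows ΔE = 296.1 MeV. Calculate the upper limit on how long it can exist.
1.111 ys

Using the energy-time uncertainty principle:
ΔEΔt ≥ ℏ/2

For a virtual particle borrowing energy ΔE, the maximum lifetime is:
Δt_max = ℏ/(2ΔE)

Converting energy:
ΔE = 296.1 MeV = 4.744e-11 J

Δt_max = (1.055e-34 J·s) / (2 × 4.744e-11 J)
Δt_max = 1.111e-24 s = 1.111 ys

Virtual particles with higher borrowed energy exist for shorter times.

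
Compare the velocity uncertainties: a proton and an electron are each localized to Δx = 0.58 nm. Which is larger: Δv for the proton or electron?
The electron has the larger minimum velocity uncertainty, by a ratio of 1836.2.

For both particles, Δp_min = ℏ/(2Δx) = 9.091e-26 kg·m/s (same for both).

The velocity uncertainty is Δv = Δp/m:
- proton: Δv = 9.091e-26 / 1.673e-27 = 5.435e+01 m/s = 54.353 m/s
- electron: Δv = 9.091e-26 / 9.109e-31 = 9.980e+04 m/s = 99.800 km/s

Ratio: 9.980e+04 / 5.435e+01 = 1836.2

The lighter particle has larger velocity uncertainty because Δv ∝ 1/m.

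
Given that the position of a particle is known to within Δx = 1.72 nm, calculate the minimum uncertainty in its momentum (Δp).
3.066 × 10^-26 kg·m/s

Using the Heisenberg uncertainty principle:
ΔxΔp ≥ ℏ/2

The minimum uncertainty in momentum is:
Δp_min = ℏ/(2Δx)
Δp_min = (1.055e-34 J·s) / (2 × 1.720e-09 m)
Δp_min = 3.066e-26 kg·m/s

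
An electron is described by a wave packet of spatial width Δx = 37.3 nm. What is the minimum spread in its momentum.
1.414 × 10^-27 kg·m/s

For a wave packet, the spatial width Δx and momentum spread Δp are related by the uncertainty principle:
ΔxΔp ≥ ℏ/2

The minimum momentum spread is:
Δp_min = ℏ/(2Δx)
Δp_min = (1.055e-34 J·s) / (2 × 3.730e-08 m)
Δp_min = 1.414e-27 kg·m/s

A wave packet cannot have both a well-defined position and well-defined momentum.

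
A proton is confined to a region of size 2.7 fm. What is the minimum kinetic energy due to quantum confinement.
711.585 keV

Using the uncertainty principle:

1. Position uncertainty: Δx ≈ 2.700e-15 m
2. Minimum momentum uncertainty: Δp = ℏ/(2Δx) = 1.953e-20 kg·m/s
3. Minimum kinetic energy:
   KE = (Δp)²/(2m) = (1.953e-20)²/(2 × 1.673e-27 kg)
   KE = 1.140e-13 J = 711.585 keV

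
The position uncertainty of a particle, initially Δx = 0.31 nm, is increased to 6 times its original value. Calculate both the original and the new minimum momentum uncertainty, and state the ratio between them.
Original Δp_min = 1.701 × 10^-25 kg·m/s; new Δp'_min = 2.835 × 10^-26 kg·m/s; ratio Δp'_min/Δp_min = 1/6.

From the uncertainty principle ΔxΔp ≥ ℏ/2, the minimum momentum uncertainty is Δp_min = ℏ/(2Δx).

Original (Δx = 0.31 nm = 3.100e-10 m):
Δp_min = (1.055e-34 J·s)/(2 × 3.100e-10 m) = 1.701e-25 kg·m/s

When Δx → 6Δx:
Δp'_min = ℏ/(2 × 6Δx) = (1/6) × ℏ/(2Δx) = (1/6) × Δp_min
Δp'_min = 1/6 × 1.701e-25 kg·m/s = 2.835e-26 kg·m/s

Since Δp_min ∝ 1/Δx, when Δx is increased to 6 times its original value, Δp_min decreases to 1/6 of its original value.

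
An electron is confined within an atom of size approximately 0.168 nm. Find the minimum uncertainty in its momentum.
3.139 × 10^-25 kg·m/s

Using the Heisenberg uncertainty principle:
ΔxΔp ≥ ℏ/2

With Δx ≈ L = 1.680e-10 m (the confinement size):
Δp_min = ℏ/(2Δx)
Δp_min = (1.055e-34 J·s) / (2 × 1.680e-10 m)
Δp_min = 3.139e-25 kg·m/s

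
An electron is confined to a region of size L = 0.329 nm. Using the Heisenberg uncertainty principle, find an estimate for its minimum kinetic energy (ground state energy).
87.998 meV

Using the uncertainty principle to estimate ground state energy:

1. The position uncertainty is approximately the confinement size:
   Δx ≈ L = 3.290e-10 m

2. From ΔxΔp ≥ ℏ/2, the minimum momentum uncertainty is:
   Δp ≈ ℏ/(2L) = 1.603e-25 kg·m/s

3. The kinetic energy is approximately:
   KE ≈ (Δp)²/(2m) = (1.603e-25)²/(2 × 9.109e-31 kg)
   KE ≈ 1.410e-20 J = 87.998 meV

This is an order-of-magnitude estimate of the ground state energy.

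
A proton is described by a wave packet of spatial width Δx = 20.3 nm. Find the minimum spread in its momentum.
2.597 × 10^-27 kg·m/s

For a wave packet, the spatial width Δx and momentum spread Δp are related by the uncertainty principle:
ΔxΔp ≥ ℏ/2

The minimum momentum spread is:
Δp_min = ℏ/(2Δx)
Δp_min = (1.055e-34 J·s) / (2 × 2.030e-08 m)
Δp_min = 2.597e-27 kg·m/s

A wave packet cannot have both a well-defined position and well-defined momentum.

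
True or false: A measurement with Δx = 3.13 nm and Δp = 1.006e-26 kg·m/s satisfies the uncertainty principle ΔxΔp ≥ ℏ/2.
No, it violates the uncertainty principle (impossible measurement).

Calculate the product ΔxΔp:
ΔxΔp = (3.130e-09 m) × (1.006e-26 kg·m/s)
ΔxΔp = 3.149e-35 J·s

Compare to the minimum allowed value ℏ/2:
ℏ/2 = 5.273e-35 J·s

Since ΔxΔp = 3.149e-35 J·s < 5.273e-35 J·s = ℏ/2,
the measurement violates the uncertainty principle.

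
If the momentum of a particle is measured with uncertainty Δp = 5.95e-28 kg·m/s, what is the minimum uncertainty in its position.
88.619 nm

Using the Heisenberg uncertainty principle:
ΔxΔp ≥ ℏ/2

The minimum uncertainty in position is:
Δx_min = ℏ/(2Δp)
Δx_min = (1.055e-34 J·s) / (2 × 5.950e-28 kg·m/s)
Δx_min = 8.862e-08 m = 88.619 nm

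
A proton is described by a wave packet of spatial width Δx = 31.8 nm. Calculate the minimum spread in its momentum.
1.658 × 10^-27 kg·m/s

For a wave packet, the spatial width Δx and momentum spread Δp are related by the uncertainty principle:
ΔxΔp ≥ ℏ/2

The minimum momentum spread is:
Δp_min = ℏ/(2Δx)
Δp_min = (1.055e-34 J·s) / (2 × 3.180e-08 m)
Δp_min = 1.658e-27 kg·m/s

A wave packet cannot have both a well-defined position and well-defined momentum.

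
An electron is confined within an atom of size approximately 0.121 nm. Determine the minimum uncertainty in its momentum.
4.358 × 10^-25 kg·m/s

Using the Heisenberg uncertainty principle:
ΔxΔp ≥ ℏ/2

With Δx ≈ L = 1.210e-10 m (the confinement size):
Δp_min = ℏ/(2Δx)
Δp_min = (1.055e-34 J·s) / (2 × 1.210e-10 m)
Δp_min = 4.358e-25 kg·m/s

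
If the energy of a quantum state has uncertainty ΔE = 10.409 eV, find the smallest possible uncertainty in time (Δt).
31.617 as

Using the energy-time uncertainty principle:
ΔEΔt ≥ ℏ/2

The minimum uncertainty in time is:
Δt_min = ℏ/(2ΔE)
Δt_min = (1.055e-34 J·s) / (2 × 1.668e-18 J)
Δt_min = 3.162e-17 s = 31.617 as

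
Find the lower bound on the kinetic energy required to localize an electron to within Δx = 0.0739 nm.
1.744 eV

Localizing a particle requires giving it sufficient momentum uncertainty:

1. From uncertainty principle: Δp ≥ ℏ/(2Δx)
   Δp_min = (1.055e-34 J·s) / (2 × 7.390e-11 m)
   Δp_min = 7.135e-25 kg·m/s

2. This momentum uncertainty corresponds to kinetic energy:
   KE ≈ (Δp)²/(2m) = (7.135e-25)²/(2 × 9.109e-31 kg)
   KE = 2.794e-19 J = 1.744 eV

Tighter localization requires more energy.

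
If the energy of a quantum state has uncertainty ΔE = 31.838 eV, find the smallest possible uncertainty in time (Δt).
10.337 as

Using the energy-time uncertainty principle:
ΔEΔt ≥ ℏ/2

The minimum uncertainty in time is:
Δt_min = ℏ/(2ΔE)
Δt_min = (1.055e-34 J·s) / (2 × 5.101e-18 J)
Δt_min = 1.034e-17 s = 10.337 as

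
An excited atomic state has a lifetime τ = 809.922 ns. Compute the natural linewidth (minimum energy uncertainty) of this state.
406.343 peV

Using the energy-time uncertainty principle:
ΔEΔt ≥ ℏ/2

The lifetime τ represents the time uncertainty Δt.
The natural linewidth (minimum energy uncertainty) is:

ΔE = ℏ/(2τ)
ΔE = (1.055e-34 J·s) / (2 × 8.099e-07 s)
ΔE = 6.510e-29 J = 406.343 peV

This natural linewidth limits the precision of spectroscopic measurements.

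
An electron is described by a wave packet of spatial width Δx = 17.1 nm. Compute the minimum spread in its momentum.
3.084 × 10^-27 kg·m/s

For a wave packet, the spatial width Δx and momentum spread Δp are related by the uncertainty principle:
ΔxΔp ≥ ℏ/2

The minimum momentum spread is:
Δp_min = ℏ/(2Δx)
Δp_min = (1.055e-34 J·s) / (2 × 1.710e-08 m)
Δp_min = 3.084e-27 kg·m/s

A wave packet cannot have both a well-defined position and well-defined momentum.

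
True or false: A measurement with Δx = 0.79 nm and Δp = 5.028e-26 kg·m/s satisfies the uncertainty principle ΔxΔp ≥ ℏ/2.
No, it violates the uncertainty principle (impossible measurement).

Calculate the product ΔxΔp:
ΔxΔp = (7.900e-10 m) × (5.028e-26 kg·m/s)
ΔxΔp = 3.972e-35 J·s

Compare to the minimum allowed value ℏ/2:
ℏ/2 = 5.273e-35 J·s

Since ΔxΔp = 3.972e-35 J·s < 5.273e-35 J·s = ℏ/2,
the measurement violates the uncertainty principle.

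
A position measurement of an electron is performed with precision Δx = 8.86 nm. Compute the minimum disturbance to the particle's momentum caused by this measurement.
5.951 × 10^-27 kg·m/s

The uncertainty principle implies that measuring position disturbs momentum:
ΔxΔp ≥ ℏ/2

When we measure position with precision Δx, we necessarily introduce a momentum uncertainty:
Δp ≥ ℏ/(2Δx)
Δp_min = (1.055e-34 J·s) / (2 × 8.860e-09 m)
Δp_min = 5.951e-27 kg·m/s

The more precisely we measure position, the greater the momentum disturbance.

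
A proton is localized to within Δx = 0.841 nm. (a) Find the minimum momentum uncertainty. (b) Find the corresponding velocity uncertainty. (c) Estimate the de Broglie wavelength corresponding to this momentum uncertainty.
(a) Δp_min = 6.270 × 10^-26 kg·m/s
(b) Δv_min = 37.485 m/s
(c) λ_dB = 10.568 nm

Step-by-step:

(a) From the uncertainty principle:
Δp_min = ℏ/(2Δx) = (1.055e-34 J·s)/(2 × 8.410e-10 m) = 6.270e-26 kg·m/s

(b) The velocity uncertainty:
Δv = Δp/m = (6.270e-26 kg·m/s)/(1.673e-27 kg) = 3.748e+01 m/s = 37.485 m/s

(c) The de Broglie wavelength for this momentum:
λ = h/p = (6.626e-34 J·s)/(6.270e-26 kg·m/s) = 1.057e-08 m = 10.568 nm

Note: The de Broglie wavelength is comparable to the localization size, as expected from wave-particle duality.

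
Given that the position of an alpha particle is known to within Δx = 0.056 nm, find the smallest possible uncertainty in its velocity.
141.705 m/s

Using the Heisenberg uncertainty principle and Δp = mΔv:
ΔxΔp ≥ ℏ/2
Δx(mΔv) ≥ ℏ/2

The minimum uncertainty in velocity is:
Δv_min = ℏ/(2mΔx)
Δv_min = (1.055e-34 J·s) / (2 × 6.645e-27 kg × 5.600e-11 m)
Δv_min = 1.417e+02 m/s = 141.705 m/s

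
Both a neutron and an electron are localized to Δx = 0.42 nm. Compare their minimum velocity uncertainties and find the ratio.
The electron has the larger minimum velocity uncertainty, by a ratio of 1838.7.

For both particles, Δp_min = ℏ/(2Δx) = 1.255e-25 kg·m/s (same for both).

The velocity uncertainty is Δv = Δp/m:
- neutron: Δv = 1.255e-25 / 1.675e-27 = 7.496e+01 m/s = 74.955 m/s
- electron: Δv = 1.255e-25 / 9.109e-31 = 1.378e+05 m/s = 137.819 km/s

Ratio: 1.378e+05 / 7.496e+01 = 1838.7

The lighter particle has larger velocity uncertainty because Δv ∝ 1/m.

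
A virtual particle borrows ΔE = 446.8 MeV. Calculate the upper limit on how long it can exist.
7.366 × 10^-25 s

Using the energy-time uncertainty principle:
ΔEΔt ≥ ℏ/2

For a virtual particle borrowing energy ΔE, the maximum lifetime is:
Δt_max = ℏ/(2ΔE)

Converting energy:
ΔE = 446.8 MeV = 7.159e-11 J

Δt_max = (1.055e-34 J·s) / (2 × 7.159e-11 J)
Δt_max = 7.366e-25 s = 7.366 × 10^-25 s

Virtual particles with higher borrowed energy exist for shorter times.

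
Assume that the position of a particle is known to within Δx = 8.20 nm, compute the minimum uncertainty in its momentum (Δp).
6.430 × 10^-27 kg·m/s

Using the Heisenberg uncertainty principle:
ΔxΔp ≥ ℏ/2

The minimum uncertainty in momentum is:
Δp_min = ℏ/(2Δx)
Δp_min = (1.055e-34 J·s) / (2 × 8.200e-09 m)
Δp_min = 6.430e-27 kg·m/s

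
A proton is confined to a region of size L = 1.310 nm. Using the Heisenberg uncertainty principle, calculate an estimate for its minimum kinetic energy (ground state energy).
3.023 μeV

Using the uncertainty principle to estimate ground state energy:

1. The position uncertainty is approximately the confinement size:
   Δx ≈ L = 1.310e-09 m

2. From ΔxΔp ≥ ℏ/2, the minimum momentum uncertainty is:
   Δp ≈ ℏ/(2L) = 4.025e-26 kg·m/s

3. The kinetic energy is approximately:
   KE ≈ (Δp)²/(2m) = (4.025e-26)²/(2 × 1.673e-27 kg)
   KE ≈ 4.843e-25 J = 3.023 μeV

This is an order-of-magnitude estimate of the ground state energy.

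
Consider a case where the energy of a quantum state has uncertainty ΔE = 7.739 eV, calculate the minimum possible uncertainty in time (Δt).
42.526 as

Using the energy-time uncertainty principle:
ΔEΔt ≥ ℏ/2

The minimum uncertainty in time is:
Δt_min = ℏ/(2ΔE)
Δt_min = (1.055e-34 J·s) / (2 × 1.240e-18 J)
Δt_min = 4.253e-17 s = 42.526 as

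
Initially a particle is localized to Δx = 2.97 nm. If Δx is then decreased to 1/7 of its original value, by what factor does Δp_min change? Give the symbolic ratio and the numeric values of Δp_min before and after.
Original Δp_min = 1.775 × 10^-26 kg·m/s; new Δp'_min = 1.243 × 10^-25 kg·m/s; ratio Δp'_min/Δp_min = 7.

From the uncertainty principle ΔxΔp ≥ ℏ/2, the minimum momentum uncertainty is Δp_min = ℏ/(2Δx).

Original (Δx = 2.97 nm = 2.970e-09 m):
Δp_min = (1.055e-34 J·s)/(2 × 2.970e-09 m) = 1.775e-26 kg·m/s

When Δx → (1/7)Δx:
Δp'_min = ℏ/(2 × (1/7)Δx) = 7 × ℏ/(2Δx) = 7 × Δp_min
Δp'_min = 7 × 1.775e-26 kg·m/s = 1.243e-25 kg·m/s

Since Δp_min ∝ 1/Δx, when Δx is decreased to 1/7 of its original value, Δp_min increases to 7 times its original value.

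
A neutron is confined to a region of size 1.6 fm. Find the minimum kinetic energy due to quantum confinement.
2.024 MeV

Using the uncertainty principle:

1. Position uncertainty: Δx ≈ 1.600e-15 m
2. Minimum momentum uncertainty: Δp = ℏ/(2Δx) = 3.296e-20 kg·m/s
3. Minimum kinetic energy:
   KE = (Δp)²/(2m) = (3.296e-20)²/(2 × 1.675e-27 kg)
   KE = 3.242e-13 J = 2.024 MeV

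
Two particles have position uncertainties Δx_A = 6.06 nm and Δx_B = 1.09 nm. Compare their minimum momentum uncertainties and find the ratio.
Particle B has the larger minimum momentum uncertainty, by a factor of 5.56.

For each particle, the minimum momentum uncertainty is Δp_min = ℏ/(2Δx):

Particle A: Δp_A = ℏ/(2×6.060e-09 m) = 8.701e-27 kg·m/s
Particle B: Δp_B = ℏ/(2×1.090e-09 m) = 4.837e-26 kg·m/s

Ratio: Δp_B/Δp_A = 5.56

Since Δp_min ∝ 1/Δx, the particle with smaller position uncertainty (B) has larger momentum uncertainty.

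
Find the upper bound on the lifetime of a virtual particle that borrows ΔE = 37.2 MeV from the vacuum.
8.847 ys

Using the energy-time uncertainty principle:
ΔEΔt ≥ ℏ/2

For a virtual particle borrowing energy ΔE, the maximum lifetime is:
Δt_max = ℏ/(2ΔE)

Converting energy:
ΔE = 37.2 MeV = 5.960e-12 J

Δt_max = (1.055e-34 J·s) / (2 × 5.960e-12 J)
Δt_max = 8.847e-24 s = 8.847 ys

Virtual particles with higher borrowed energy exist for shorter times.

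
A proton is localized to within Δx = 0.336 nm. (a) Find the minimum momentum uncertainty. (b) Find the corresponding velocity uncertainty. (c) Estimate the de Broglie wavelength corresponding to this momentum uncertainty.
(a) Δp_min = 1.569 × 10^-25 kg·m/s
(b) Δv_min = 93.823 m/s
(c) λ_dB = 4.222 nm

Step-by-step:

(a) From the uncertainty principle:
Δp_min = ℏ/(2Δx) = (1.055e-34 J·s)/(2 × 3.360e-10 m) = 1.569e-25 kg·m/s

(b) The velocity uncertainty:
Δv = Δp/m = (1.569e-25 kg·m/s)/(1.673e-27 kg) = 9.382e+01 m/s = 93.823 m/s

(c) The de Broglie wavelength for this momentum:
λ = h/p = (6.626e-34 J·s)/(1.569e-25 kg·m/s) = 4.222e-09 m = 4.222 nm

Note: The de Broglie wavelength is comparable to the localization size, as expected from wave-particle duality.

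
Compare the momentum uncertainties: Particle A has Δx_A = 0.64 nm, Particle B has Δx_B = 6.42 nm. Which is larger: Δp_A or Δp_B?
Particle A has the larger minimum momentum uncertainty, by a factor of 10.03.

For each particle, the minimum momentum uncertainty is Δp_min = ℏ/(2Δx):

Particle A: Δp_A = ℏ/(2×6.400e-10 m) = 8.239e-26 kg·m/s
Particle B: Δp_B = ℏ/(2×6.420e-09 m) = 8.213e-27 kg·m/s

Ratio: Δp_A/Δp_B = 10.03

Since Δp_min ∝ 1/Δx, the particle with smaller position uncertainty (A) has larger momentum uncertainty.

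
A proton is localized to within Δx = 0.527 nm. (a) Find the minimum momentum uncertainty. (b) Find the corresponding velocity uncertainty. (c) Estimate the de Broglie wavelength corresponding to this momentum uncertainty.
(a) Δp_min = 1.001 × 10^-25 kg·m/s
(b) Δv_min = 59.819 m/s
(c) λ_dB = 6.622 nm

Step-by-step:

(a) From the uncertainty principle:
Δp_min = ℏ/(2Δx) = (1.055e-34 J·s)/(2 × 5.270e-10 m) = 1.001e-25 kg·m/s

(b) The velocity uncertainty:
Δv = Δp/m = (1.001e-25 kg·m/s)/(1.673e-27 kg) = 5.982e+01 m/s = 59.819 m/s

(c) The de Broglie wavelength for this momentum:
λ = h/p = (6.626e-34 J·s)/(1.001e-25 kg·m/s) = 6.622e-09 m = 6.622 nm

Note: The de Broglie wavelength is comparable to the localization size, as expected from wave-particle duality.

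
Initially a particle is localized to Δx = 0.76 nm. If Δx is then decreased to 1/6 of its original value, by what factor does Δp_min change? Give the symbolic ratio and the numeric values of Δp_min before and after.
Original Δp_min = 6.938 × 10^-26 kg·m/s; new Δp'_min = 4.163 × 10^-25 kg·m/s; ratio Δp'_min/Δp_min = 6.

From the uncertainty principle ΔxΔp ≥ ℏ/2, the minimum momentum uncertainty is Δp_min = ℏ/(2Δx).

Original (Δx = 0.76 nm = 7.600e-10 m):
Δp_min = (1.055e-34 J·s)/(2 × 7.600e-10 m) = 6.938e-26 kg·m/s

When Δx → (1/6)Δx:
Δp'_min = ℏ/(2 × (1/6)Δx) = 6 × ℏ/(2Δx) = 6 × Δp_min
Δp'_min = 6 × 6.938e-26 kg·m/s = 4.163e-25 kg·m/s

Since Δp_min ∝ 1/Δx, when Δx is decreased to 1/6 of its original value, Δp_min increases to 6 times its original value.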